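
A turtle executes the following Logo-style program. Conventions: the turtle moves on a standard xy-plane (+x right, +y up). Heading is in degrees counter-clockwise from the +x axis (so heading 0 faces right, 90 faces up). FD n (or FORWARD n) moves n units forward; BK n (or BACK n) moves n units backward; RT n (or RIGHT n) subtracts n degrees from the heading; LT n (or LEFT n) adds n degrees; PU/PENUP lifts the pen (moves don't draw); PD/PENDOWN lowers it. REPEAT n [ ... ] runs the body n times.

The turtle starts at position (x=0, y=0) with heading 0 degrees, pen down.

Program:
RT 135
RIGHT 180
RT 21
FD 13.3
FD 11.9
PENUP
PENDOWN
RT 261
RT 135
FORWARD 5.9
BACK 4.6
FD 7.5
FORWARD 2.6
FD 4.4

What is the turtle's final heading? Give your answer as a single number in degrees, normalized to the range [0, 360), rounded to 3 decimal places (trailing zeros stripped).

Answer: 348

Derivation:
Executing turtle program step by step:
Start: pos=(0,0), heading=0, pen down
RT 135: heading 0 -> 225
RT 180: heading 225 -> 45
RT 21: heading 45 -> 24
FD 13.3: (0,0) -> (12.15,5.41) [heading=24, draw]
FD 11.9: (12.15,5.41) -> (23.021,10.25) [heading=24, draw]
PU: pen up
PD: pen down
RT 261: heading 24 -> 123
RT 135: heading 123 -> 348
FD 5.9: (23.021,10.25) -> (28.792,9.023) [heading=348, draw]
BK 4.6: (28.792,9.023) -> (24.293,9.979) [heading=348, draw]
FD 7.5: (24.293,9.979) -> (31.629,8.42) [heading=348, draw]
FD 2.6: (31.629,8.42) -> (34.172,7.88) [heading=348, draw]
FD 4.4: (34.172,7.88) -> (38.476,6.965) [heading=348, draw]
Final: pos=(38.476,6.965), heading=348, 7 segment(s) drawn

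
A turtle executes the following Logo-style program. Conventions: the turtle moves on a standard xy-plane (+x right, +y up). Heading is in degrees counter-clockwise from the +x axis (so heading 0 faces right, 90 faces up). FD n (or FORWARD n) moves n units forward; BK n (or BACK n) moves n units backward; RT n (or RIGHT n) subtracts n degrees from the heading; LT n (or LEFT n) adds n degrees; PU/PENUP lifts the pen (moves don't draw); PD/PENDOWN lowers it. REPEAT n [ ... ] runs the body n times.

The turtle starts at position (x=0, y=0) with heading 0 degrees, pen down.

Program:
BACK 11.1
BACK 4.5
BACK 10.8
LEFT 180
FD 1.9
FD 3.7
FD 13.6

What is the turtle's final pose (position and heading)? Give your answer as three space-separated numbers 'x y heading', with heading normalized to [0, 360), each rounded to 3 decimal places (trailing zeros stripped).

Answer: -45.6 0 180

Derivation:
Executing turtle program step by step:
Start: pos=(0,0), heading=0, pen down
BK 11.1: (0,0) -> (-11.1,0) [heading=0, draw]
BK 4.5: (-11.1,0) -> (-15.6,0) [heading=0, draw]
BK 10.8: (-15.6,0) -> (-26.4,0) [heading=0, draw]
LT 180: heading 0 -> 180
FD 1.9: (-26.4,0) -> (-28.3,0) [heading=180, draw]
FD 3.7: (-28.3,0) -> (-32,0) [heading=180, draw]
FD 13.6: (-32,0) -> (-45.6,0) [heading=180, draw]
Final: pos=(-45.6,0), heading=180, 6 segment(s) drawn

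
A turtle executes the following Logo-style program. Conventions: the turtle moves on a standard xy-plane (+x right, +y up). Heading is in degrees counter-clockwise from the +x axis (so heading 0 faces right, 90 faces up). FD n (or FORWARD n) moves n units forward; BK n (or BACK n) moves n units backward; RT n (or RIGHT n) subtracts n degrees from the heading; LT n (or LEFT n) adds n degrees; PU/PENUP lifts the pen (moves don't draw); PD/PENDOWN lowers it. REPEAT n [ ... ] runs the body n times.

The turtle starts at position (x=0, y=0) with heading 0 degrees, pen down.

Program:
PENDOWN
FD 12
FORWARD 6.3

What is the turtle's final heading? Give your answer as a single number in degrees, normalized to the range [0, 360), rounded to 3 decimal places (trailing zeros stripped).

Executing turtle program step by step:
Start: pos=(0,0), heading=0, pen down
PD: pen down
FD 12: (0,0) -> (12,0) [heading=0, draw]
FD 6.3: (12,0) -> (18.3,0) [heading=0, draw]
Final: pos=(18.3,0), heading=0, 2 segment(s) drawn

Answer: 0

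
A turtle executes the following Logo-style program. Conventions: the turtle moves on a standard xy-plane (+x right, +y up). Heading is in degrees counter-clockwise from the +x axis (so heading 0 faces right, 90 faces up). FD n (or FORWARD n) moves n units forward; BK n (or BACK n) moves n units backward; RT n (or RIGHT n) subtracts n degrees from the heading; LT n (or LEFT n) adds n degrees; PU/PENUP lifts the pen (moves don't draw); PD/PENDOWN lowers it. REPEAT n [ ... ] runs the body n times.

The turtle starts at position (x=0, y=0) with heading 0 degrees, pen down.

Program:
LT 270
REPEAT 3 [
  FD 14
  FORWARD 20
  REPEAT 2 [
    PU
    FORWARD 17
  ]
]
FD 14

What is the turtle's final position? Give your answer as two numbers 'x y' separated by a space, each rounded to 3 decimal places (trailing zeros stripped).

Executing turtle program step by step:
Start: pos=(0,0), heading=0, pen down
LT 270: heading 0 -> 270
REPEAT 3 [
  -- iteration 1/3 --
  FD 14: (0,0) -> (0,-14) [heading=270, draw]
  FD 20: (0,-14) -> (0,-34) [heading=270, draw]
  REPEAT 2 [
    -- iteration 1/2 --
    PU: pen up
    FD 17: (0,-34) -> (0,-51) [heading=270, move]
    -- iteration 2/2 --
    PU: pen up
    FD 17: (0,-51) -> (0,-68) [heading=270, move]
  ]
  -- iteration 2/3 --
  FD 14: (0,-68) -> (0,-82) [heading=270, move]
  FD 20: (0,-82) -> (0,-102) [heading=270, move]
  REPEAT 2 [
    -- iteration 1/2 --
    PU: pen up
    FD 17: (0,-102) -> (0,-119) [heading=270, move]
    -- iteration 2/2 --
    PU: pen up
    FD 17: (0,-119) -> (0,-136) [heading=270, move]
  ]
  -- iteration 3/3 --
  FD 14: (0,-136) -> (0,-150) [heading=270, move]
  FD 20: (0,-150) -> (0,-170) [heading=270, move]
  REPEAT 2 [
    -- iteration 1/2 --
    PU: pen up
    FD 17: (0,-170) -> (0,-187) [heading=270, move]
    -- iteration 2/2 --
    PU: pen up
    FD 17: (0,-187) -> (0,-204) [heading=270, move]
  ]
]
FD 14: (0,-204) -> (0,-218) [heading=270, move]
Final: pos=(0,-218), heading=270, 2 segment(s) drawn

Answer: 0 -218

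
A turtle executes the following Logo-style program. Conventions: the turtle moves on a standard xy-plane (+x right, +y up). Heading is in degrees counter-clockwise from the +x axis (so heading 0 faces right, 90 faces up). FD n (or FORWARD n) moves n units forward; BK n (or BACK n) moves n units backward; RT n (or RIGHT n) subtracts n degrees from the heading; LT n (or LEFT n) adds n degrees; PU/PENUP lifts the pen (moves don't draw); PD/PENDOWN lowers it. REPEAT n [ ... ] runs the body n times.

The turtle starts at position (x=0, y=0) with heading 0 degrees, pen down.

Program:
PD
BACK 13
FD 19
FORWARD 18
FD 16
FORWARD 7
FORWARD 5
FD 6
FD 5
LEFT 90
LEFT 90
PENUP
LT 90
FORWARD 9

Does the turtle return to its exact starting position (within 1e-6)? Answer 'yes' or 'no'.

Executing turtle program step by step:
Start: pos=(0,0), heading=0, pen down
PD: pen down
BK 13: (0,0) -> (-13,0) [heading=0, draw]
FD 19: (-13,0) -> (6,0) [heading=0, draw]
FD 18: (6,0) -> (24,0) [heading=0, draw]
FD 16: (24,0) -> (40,0) [heading=0, draw]
FD 7: (40,0) -> (47,0) [heading=0, draw]
FD 5: (47,0) -> (52,0) [heading=0, draw]
FD 6: (52,0) -> (58,0) [heading=0, draw]
FD 5: (58,0) -> (63,0) [heading=0, draw]
LT 90: heading 0 -> 90
LT 90: heading 90 -> 180
PU: pen up
LT 90: heading 180 -> 270
FD 9: (63,0) -> (63,-9) [heading=270, move]
Final: pos=(63,-9), heading=270, 8 segment(s) drawn

Start position: (0, 0)
Final position: (63, -9)
Distance = 63.64; >= 1e-6 -> NOT closed

Answer: no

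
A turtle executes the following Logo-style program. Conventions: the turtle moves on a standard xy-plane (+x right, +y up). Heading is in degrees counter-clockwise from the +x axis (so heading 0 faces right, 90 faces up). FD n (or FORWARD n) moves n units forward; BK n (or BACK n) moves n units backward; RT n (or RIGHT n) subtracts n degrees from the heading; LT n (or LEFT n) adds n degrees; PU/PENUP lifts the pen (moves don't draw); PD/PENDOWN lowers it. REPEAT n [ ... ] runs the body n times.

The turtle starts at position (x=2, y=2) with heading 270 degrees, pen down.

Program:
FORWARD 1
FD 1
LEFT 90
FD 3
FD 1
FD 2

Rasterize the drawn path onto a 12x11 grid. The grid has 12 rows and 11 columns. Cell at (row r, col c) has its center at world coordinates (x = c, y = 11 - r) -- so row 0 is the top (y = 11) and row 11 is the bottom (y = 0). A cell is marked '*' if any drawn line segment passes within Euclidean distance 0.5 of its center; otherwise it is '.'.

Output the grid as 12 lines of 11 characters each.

Segment 0: (2,2) -> (2,1)
Segment 1: (2,1) -> (2,0)
Segment 2: (2,0) -> (5,-0)
Segment 3: (5,-0) -> (6,-0)
Segment 4: (6,-0) -> (8,-0)

Answer: ...........
...........
...........
...........
...........
...........
...........
...........
...........
..*........
..*........
..*******..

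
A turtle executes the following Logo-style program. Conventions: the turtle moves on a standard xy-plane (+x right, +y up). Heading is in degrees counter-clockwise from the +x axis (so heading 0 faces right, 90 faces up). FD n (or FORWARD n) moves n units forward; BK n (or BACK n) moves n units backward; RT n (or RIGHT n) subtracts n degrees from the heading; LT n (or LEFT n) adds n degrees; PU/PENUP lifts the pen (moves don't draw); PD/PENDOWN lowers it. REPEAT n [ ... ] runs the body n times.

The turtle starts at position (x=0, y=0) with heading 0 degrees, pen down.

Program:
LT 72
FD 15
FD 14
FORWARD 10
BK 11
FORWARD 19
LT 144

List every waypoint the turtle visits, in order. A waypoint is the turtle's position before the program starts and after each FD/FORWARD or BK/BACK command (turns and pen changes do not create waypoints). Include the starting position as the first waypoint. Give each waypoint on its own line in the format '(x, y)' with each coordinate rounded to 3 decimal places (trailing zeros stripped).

Answer: (0, 0)
(4.635, 14.266)
(8.961, 27.581)
(12.052, 37.091)
(8.652, 26.63)
(14.524, 44.7)

Derivation:
Executing turtle program step by step:
Start: pos=(0,0), heading=0, pen down
LT 72: heading 0 -> 72
FD 15: (0,0) -> (4.635,14.266) [heading=72, draw]
FD 14: (4.635,14.266) -> (8.961,27.581) [heading=72, draw]
FD 10: (8.961,27.581) -> (12.052,37.091) [heading=72, draw]
BK 11: (12.052,37.091) -> (8.652,26.63) [heading=72, draw]
FD 19: (8.652,26.63) -> (14.524,44.7) [heading=72, draw]
LT 144: heading 72 -> 216
Final: pos=(14.524,44.7), heading=216, 5 segment(s) drawn
Waypoints (6 total):
(0, 0)
(4.635, 14.266)
(8.961, 27.581)
(12.052, 37.091)
(8.652, 26.63)
(14.524, 44.7)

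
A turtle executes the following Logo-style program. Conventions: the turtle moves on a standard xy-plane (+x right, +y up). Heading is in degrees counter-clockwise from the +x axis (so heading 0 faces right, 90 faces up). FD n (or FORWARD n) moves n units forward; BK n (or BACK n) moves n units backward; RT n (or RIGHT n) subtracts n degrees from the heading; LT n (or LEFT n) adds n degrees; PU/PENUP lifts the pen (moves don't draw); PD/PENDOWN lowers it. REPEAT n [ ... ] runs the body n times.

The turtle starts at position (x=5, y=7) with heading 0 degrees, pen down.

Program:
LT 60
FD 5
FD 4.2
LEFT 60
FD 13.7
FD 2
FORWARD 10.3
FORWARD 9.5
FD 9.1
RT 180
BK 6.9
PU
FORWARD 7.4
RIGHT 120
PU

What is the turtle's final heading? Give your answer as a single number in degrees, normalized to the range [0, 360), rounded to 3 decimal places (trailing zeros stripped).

Answer: 180

Derivation:
Executing turtle program step by step:
Start: pos=(5,7), heading=0, pen down
LT 60: heading 0 -> 60
FD 5: (5,7) -> (7.5,11.33) [heading=60, draw]
FD 4.2: (7.5,11.33) -> (9.6,14.967) [heading=60, draw]
LT 60: heading 60 -> 120
FD 13.7: (9.6,14.967) -> (2.75,26.832) [heading=120, draw]
FD 2: (2.75,26.832) -> (1.75,28.564) [heading=120, draw]
FD 10.3: (1.75,28.564) -> (-3.4,37.484) [heading=120, draw]
FD 9.5: (-3.4,37.484) -> (-8.15,45.711) [heading=120, draw]
FD 9.1: (-8.15,45.711) -> (-12.7,53.592) [heading=120, draw]
RT 180: heading 120 -> 300
BK 6.9: (-12.7,53.592) -> (-16.15,59.568) [heading=300, draw]
PU: pen up
FD 7.4: (-16.15,59.568) -> (-12.45,53.159) [heading=300, move]
RT 120: heading 300 -> 180
PU: pen up
Final: pos=(-12.45,53.159), heading=180, 8 segment(s) drawn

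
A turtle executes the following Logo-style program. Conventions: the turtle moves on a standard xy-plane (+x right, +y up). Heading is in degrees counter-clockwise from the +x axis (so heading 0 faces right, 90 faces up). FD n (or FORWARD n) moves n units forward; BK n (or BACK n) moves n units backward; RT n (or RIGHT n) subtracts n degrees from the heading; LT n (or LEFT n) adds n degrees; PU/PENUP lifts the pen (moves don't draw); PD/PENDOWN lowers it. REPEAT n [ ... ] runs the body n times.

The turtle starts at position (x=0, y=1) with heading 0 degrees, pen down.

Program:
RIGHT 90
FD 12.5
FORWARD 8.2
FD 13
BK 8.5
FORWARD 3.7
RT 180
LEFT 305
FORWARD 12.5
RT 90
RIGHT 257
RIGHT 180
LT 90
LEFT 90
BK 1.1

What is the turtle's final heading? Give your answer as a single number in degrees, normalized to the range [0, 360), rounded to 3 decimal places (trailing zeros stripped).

Executing turtle program step by step:
Start: pos=(0,1), heading=0, pen down
RT 90: heading 0 -> 270
FD 12.5: (0,1) -> (0,-11.5) [heading=270, draw]
FD 8.2: (0,-11.5) -> (0,-19.7) [heading=270, draw]
FD 13: (0,-19.7) -> (0,-32.7) [heading=270, draw]
BK 8.5: (0,-32.7) -> (0,-24.2) [heading=270, draw]
FD 3.7: (0,-24.2) -> (0,-27.9) [heading=270, draw]
RT 180: heading 270 -> 90
LT 305: heading 90 -> 35
FD 12.5: (0,-27.9) -> (10.239,-20.73) [heading=35, draw]
RT 90: heading 35 -> 305
RT 257: heading 305 -> 48
RT 180: heading 48 -> 228
LT 90: heading 228 -> 318
LT 90: heading 318 -> 48
BK 1.1: (10.239,-20.73) -> (9.503,-21.548) [heading=48, draw]
Final: pos=(9.503,-21.548), heading=48, 7 segment(s) drawn

Answer: 48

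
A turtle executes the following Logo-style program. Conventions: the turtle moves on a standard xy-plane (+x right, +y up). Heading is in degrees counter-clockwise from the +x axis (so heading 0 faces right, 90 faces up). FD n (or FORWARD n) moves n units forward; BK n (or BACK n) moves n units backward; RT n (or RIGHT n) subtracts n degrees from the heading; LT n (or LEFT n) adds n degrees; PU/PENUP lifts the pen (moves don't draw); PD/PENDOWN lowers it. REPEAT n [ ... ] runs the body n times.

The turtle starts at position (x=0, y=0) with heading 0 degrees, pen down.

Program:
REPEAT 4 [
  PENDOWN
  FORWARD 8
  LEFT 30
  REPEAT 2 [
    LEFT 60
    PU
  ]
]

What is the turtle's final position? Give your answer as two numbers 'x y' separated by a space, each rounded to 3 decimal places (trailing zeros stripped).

Answer: 5.072 5.072

Derivation:
Executing turtle program step by step:
Start: pos=(0,0), heading=0, pen down
REPEAT 4 [
  -- iteration 1/4 --
  PD: pen down
  FD 8: (0,0) -> (8,0) [heading=0, draw]
  LT 30: heading 0 -> 30
  REPEAT 2 [
    -- iteration 1/2 --
    LT 60: heading 30 -> 90
    PU: pen up
    -- iteration 2/2 --
    LT 60: heading 90 -> 150
    PU: pen up
  ]
  -- iteration 2/4 --
  PD: pen down
  FD 8: (8,0) -> (1.072,4) [heading=150, draw]
  LT 30: heading 150 -> 180
  REPEAT 2 [
    -- iteration 1/2 --
    LT 60: heading 180 -> 240
    PU: pen up
    -- iteration 2/2 --
    LT 60: heading 240 -> 300
    PU: pen up
  ]
  -- iteration 3/4 --
  PD: pen down
  FD 8: (1.072,4) -> (5.072,-2.928) [heading=300, draw]
  LT 30: heading 300 -> 330
  REPEAT 2 [
    -- iteration 1/2 --
    LT 60: heading 330 -> 30
    PU: pen up
    -- iteration 2/2 --
    LT 60: heading 30 -> 90
    PU: pen up
  ]
  -- iteration 4/4 --
  PD: pen down
  FD 8: (5.072,-2.928) -> (5.072,5.072) [heading=90, draw]
  LT 30: heading 90 -> 120
  REPEAT 2 [
    -- iteration 1/2 --
    LT 60: heading 120 -> 180
    PU: pen up
    -- iteration 2/2 --
    LT 60: heading 180 -> 240
    PU: pen up
  ]
]
Final: pos=(5.072,5.072), heading=240, 4 segment(s) drawn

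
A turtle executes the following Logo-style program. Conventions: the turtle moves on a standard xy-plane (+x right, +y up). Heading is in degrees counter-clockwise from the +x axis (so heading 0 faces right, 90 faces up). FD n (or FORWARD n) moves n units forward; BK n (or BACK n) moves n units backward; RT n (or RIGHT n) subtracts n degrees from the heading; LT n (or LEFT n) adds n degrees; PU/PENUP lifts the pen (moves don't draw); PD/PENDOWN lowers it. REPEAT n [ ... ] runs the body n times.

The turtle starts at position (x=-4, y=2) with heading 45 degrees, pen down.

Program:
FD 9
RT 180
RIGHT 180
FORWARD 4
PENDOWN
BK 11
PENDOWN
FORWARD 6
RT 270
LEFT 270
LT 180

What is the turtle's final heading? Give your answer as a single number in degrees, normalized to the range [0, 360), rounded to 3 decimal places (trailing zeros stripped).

Executing turtle program step by step:
Start: pos=(-4,2), heading=45, pen down
FD 9: (-4,2) -> (2.364,8.364) [heading=45, draw]
RT 180: heading 45 -> 225
RT 180: heading 225 -> 45
FD 4: (2.364,8.364) -> (5.192,11.192) [heading=45, draw]
PD: pen down
BK 11: (5.192,11.192) -> (-2.586,3.414) [heading=45, draw]
PD: pen down
FD 6: (-2.586,3.414) -> (1.657,7.657) [heading=45, draw]
RT 270: heading 45 -> 135
LT 270: heading 135 -> 45
LT 180: heading 45 -> 225
Final: pos=(1.657,7.657), heading=225, 4 segment(s) drawn

Answer: 225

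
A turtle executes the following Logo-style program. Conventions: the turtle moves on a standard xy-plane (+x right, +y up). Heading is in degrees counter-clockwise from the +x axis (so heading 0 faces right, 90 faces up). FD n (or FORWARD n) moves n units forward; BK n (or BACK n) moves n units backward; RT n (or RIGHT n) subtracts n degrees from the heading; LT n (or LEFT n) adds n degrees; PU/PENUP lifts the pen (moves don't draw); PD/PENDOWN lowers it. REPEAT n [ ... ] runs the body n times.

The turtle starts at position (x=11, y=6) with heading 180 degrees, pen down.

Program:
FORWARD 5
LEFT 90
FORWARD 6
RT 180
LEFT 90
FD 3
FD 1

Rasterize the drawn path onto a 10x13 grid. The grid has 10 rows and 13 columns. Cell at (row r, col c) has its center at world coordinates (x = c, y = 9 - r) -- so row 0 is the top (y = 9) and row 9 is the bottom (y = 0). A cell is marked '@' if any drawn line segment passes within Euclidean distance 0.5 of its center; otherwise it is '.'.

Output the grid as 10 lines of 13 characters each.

Answer: .............
.............
.............
......@@@@@@.
......@......
......@......
......@......
......@......
......@......
..@@@@@......

Derivation:
Segment 0: (11,6) -> (6,6)
Segment 1: (6,6) -> (6,0)
Segment 2: (6,0) -> (3,0)
Segment 3: (3,0) -> (2,0)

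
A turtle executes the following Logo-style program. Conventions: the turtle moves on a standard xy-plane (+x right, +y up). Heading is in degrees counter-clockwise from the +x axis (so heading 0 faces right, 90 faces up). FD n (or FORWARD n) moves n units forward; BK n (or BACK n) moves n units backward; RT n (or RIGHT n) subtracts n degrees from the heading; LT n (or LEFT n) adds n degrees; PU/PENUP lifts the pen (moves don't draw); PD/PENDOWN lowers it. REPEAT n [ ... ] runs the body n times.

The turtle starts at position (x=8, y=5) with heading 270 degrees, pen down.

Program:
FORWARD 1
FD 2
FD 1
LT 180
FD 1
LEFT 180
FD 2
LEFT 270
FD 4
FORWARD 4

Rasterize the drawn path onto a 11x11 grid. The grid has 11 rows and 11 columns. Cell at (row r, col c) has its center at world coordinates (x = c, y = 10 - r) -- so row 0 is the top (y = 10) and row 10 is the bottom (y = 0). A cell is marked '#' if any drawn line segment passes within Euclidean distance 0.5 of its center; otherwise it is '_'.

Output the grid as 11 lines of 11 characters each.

Answer: ___________
___________
___________
___________
___________
________#__
________#__
________#__
________#__
________#__
#########__

Derivation:
Segment 0: (8,5) -> (8,4)
Segment 1: (8,4) -> (8,2)
Segment 2: (8,2) -> (8,1)
Segment 3: (8,1) -> (8,2)
Segment 4: (8,2) -> (8,0)
Segment 5: (8,0) -> (4,0)
Segment 6: (4,0) -> (-0,0)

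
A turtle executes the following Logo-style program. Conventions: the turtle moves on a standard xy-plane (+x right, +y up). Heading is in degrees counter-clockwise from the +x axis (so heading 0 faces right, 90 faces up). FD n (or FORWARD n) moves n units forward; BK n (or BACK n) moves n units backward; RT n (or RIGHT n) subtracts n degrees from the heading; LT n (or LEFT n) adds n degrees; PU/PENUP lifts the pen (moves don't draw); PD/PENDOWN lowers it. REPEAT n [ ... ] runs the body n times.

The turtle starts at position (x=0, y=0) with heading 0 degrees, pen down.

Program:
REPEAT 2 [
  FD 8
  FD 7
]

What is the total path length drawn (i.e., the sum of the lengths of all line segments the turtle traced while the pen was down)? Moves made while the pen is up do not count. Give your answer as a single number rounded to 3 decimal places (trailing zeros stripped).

Answer: 30

Derivation:
Executing turtle program step by step:
Start: pos=(0,0), heading=0, pen down
REPEAT 2 [
  -- iteration 1/2 --
  FD 8: (0,0) -> (8,0) [heading=0, draw]
  FD 7: (8,0) -> (15,0) [heading=0, draw]
  -- iteration 2/2 --
  FD 8: (15,0) -> (23,0) [heading=0, draw]
  FD 7: (23,0) -> (30,0) [heading=0, draw]
]
Final: pos=(30,0), heading=0, 4 segment(s) drawn

Segment lengths:
  seg 1: (0,0) -> (8,0), length = 8
  seg 2: (8,0) -> (15,0), length = 7
  seg 3: (15,0) -> (23,0), length = 8
  seg 4: (23,0) -> (30,0), length = 7
Total = 30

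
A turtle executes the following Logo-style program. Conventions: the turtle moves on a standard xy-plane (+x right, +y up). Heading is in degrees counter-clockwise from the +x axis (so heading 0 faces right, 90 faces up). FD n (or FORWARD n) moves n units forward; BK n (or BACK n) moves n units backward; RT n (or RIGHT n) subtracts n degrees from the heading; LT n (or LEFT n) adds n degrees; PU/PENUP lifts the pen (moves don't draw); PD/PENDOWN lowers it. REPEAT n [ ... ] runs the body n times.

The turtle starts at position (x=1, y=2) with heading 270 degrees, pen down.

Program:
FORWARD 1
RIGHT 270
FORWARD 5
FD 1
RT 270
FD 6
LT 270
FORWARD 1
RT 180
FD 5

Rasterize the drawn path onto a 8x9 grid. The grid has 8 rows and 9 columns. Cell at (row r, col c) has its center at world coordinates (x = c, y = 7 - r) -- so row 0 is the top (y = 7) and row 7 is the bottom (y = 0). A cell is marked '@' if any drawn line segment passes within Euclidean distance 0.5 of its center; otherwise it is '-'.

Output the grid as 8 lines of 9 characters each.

Segment 0: (1,2) -> (1,1)
Segment 1: (1,1) -> (6,1)
Segment 2: (6,1) -> (7,1)
Segment 3: (7,1) -> (7,7)
Segment 4: (7,7) -> (8,7)
Segment 5: (8,7) -> (3,7)

Answer: ---@@@@@@
-------@-
-------@-
-------@-
-------@-
-@-----@-
-@@@@@@@-
---------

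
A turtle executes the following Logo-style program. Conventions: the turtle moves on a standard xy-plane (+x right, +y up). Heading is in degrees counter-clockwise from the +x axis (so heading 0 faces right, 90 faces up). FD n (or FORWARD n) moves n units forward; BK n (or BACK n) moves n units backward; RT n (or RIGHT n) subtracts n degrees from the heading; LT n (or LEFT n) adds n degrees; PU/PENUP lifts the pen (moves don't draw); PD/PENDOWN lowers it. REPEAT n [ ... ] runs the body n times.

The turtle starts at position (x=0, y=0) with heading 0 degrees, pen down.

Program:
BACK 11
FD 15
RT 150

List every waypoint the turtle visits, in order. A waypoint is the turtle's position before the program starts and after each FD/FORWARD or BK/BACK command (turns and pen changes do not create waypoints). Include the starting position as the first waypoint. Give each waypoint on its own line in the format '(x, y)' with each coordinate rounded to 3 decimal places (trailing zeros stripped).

Executing turtle program step by step:
Start: pos=(0,0), heading=0, pen down
BK 11: (0,0) -> (-11,0) [heading=0, draw]
FD 15: (-11,0) -> (4,0) [heading=0, draw]
RT 150: heading 0 -> 210
Final: pos=(4,0), heading=210, 2 segment(s) drawn
Waypoints (3 total):
(0, 0)
(-11, 0)
(4, 0)

Answer: (0, 0)
(-11, 0)
(4, 0)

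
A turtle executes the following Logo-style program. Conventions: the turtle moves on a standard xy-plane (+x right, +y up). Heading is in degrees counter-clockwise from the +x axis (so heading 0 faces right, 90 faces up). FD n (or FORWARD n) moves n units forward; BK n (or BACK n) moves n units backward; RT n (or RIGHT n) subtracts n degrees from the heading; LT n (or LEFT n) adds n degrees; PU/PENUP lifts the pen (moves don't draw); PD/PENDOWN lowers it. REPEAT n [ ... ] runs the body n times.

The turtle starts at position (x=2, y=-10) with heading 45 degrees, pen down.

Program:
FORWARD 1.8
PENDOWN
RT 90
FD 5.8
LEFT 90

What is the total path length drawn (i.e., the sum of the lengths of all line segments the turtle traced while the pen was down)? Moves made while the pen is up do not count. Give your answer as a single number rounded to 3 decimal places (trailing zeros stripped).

Answer: 7.6

Derivation:
Executing turtle program step by step:
Start: pos=(2,-10), heading=45, pen down
FD 1.8: (2,-10) -> (3.273,-8.727) [heading=45, draw]
PD: pen down
RT 90: heading 45 -> 315
FD 5.8: (3.273,-8.727) -> (7.374,-12.828) [heading=315, draw]
LT 90: heading 315 -> 45
Final: pos=(7.374,-12.828), heading=45, 2 segment(s) drawn

Segment lengths:
  seg 1: (2,-10) -> (3.273,-8.727), length = 1.8
  seg 2: (3.273,-8.727) -> (7.374,-12.828), length = 5.8
Total = 7.6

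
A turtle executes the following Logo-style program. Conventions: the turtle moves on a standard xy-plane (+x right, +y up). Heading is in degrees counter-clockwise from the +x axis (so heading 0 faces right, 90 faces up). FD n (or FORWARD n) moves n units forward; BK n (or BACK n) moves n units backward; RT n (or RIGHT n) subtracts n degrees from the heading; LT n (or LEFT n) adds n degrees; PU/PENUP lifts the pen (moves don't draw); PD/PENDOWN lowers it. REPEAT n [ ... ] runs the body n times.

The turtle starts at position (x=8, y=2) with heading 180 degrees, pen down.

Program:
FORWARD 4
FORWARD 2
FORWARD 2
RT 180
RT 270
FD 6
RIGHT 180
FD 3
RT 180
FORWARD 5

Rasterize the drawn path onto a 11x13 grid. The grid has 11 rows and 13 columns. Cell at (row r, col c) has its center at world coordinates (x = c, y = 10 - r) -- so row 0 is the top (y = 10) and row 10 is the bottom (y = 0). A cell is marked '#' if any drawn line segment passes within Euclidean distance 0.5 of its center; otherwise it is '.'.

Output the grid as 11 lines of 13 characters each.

Answer: #............
#............
#............
#............
#............
#............
#............
#............
#########....
.............
.............

Derivation:
Segment 0: (8,2) -> (4,2)
Segment 1: (4,2) -> (2,2)
Segment 2: (2,2) -> (0,2)
Segment 3: (0,2) -> (-0,8)
Segment 4: (-0,8) -> (-0,5)
Segment 5: (-0,5) -> (-0,10)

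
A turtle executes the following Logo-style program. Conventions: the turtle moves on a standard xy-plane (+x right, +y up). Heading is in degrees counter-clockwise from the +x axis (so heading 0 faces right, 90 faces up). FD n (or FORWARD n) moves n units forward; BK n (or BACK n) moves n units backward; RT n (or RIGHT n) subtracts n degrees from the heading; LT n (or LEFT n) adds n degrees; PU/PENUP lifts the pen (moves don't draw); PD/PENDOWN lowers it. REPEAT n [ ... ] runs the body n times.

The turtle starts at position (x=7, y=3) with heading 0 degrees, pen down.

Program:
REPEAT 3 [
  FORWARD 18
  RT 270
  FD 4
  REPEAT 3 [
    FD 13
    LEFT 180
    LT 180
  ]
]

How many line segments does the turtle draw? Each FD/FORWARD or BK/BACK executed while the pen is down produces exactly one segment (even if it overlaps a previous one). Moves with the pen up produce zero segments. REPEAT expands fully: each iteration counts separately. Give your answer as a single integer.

Answer: 15

Derivation:
Executing turtle program step by step:
Start: pos=(7,3), heading=0, pen down
REPEAT 3 [
  -- iteration 1/3 --
  FD 18: (7,3) -> (25,3) [heading=0, draw]
  RT 270: heading 0 -> 90
  FD 4: (25,3) -> (25,7) [heading=90, draw]
  REPEAT 3 [
    -- iteration 1/3 --
    FD 13: (25,7) -> (25,20) [heading=90, draw]
    LT 180: heading 90 -> 270
    LT 180: heading 270 -> 90
    -- iteration 2/3 --
    FD 13: (25,20) -> (25,33) [heading=90, draw]
    LT 180: heading 90 -> 270
    LT 180: heading 270 -> 90
    -- iteration 3/3 --
    FD 13: (25,33) -> (25,46) [heading=90, draw]
    LT 180: heading 90 -> 270
    LT 180: heading 270 -> 90
  ]
  -- iteration 2/3 --
  FD 18: (25,46) -> (25,64) [heading=90, draw]
  RT 270: heading 90 -> 180
  FD 4: (25,64) -> (21,64) [heading=180, draw]
  REPEAT 3 [
    -- iteration 1/3 --
    FD 13: (21,64) -> (8,64) [heading=180, draw]
    LT 180: heading 180 -> 0
    LT 180: heading 0 -> 180
    -- iteration 2/3 --
    FD 13: (8,64) -> (-5,64) [heading=180, draw]
    LT 180: heading 180 -> 0
    LT 180: heading 0 -> 180
    -- iteration 3/3 --
    FD 13: (-5,64) -> (-18,64) [heading=180, draw]
    LT 180: heading 180 -> 0
    LT 180: heading 0 -> 180
  ]
  -- iteration 3/3 --
  FD 18: (-18,64) -> (-36,64) [heading=180, draw]
  RT 270: heading 180 -> 270
  FD 4: (-36,64) -> (-36,60) [heading=270, draw]
  REPEAT 3 [
    -- iteration 1/3 --
    FD 13: (-36,60) -> (-36,47) [heading=270, draw]
    LT 180: heading 270 -> 90
    LT 180: heading 90 -> 270
    -- iteration 2/3 --
    FD 13: (-36,47) -> (-36,34) [heading=270, draw]
    LT 180: heading 270 -> 90
    LT 180: heading 90 -> 270
    -- iteration 3/3 --
    FD 13: (-36,34) -> (-36,21) [heading=270, draw]
    LT 180: heading 270 -> 90
    LT 180: heading 90 -> 270
  ]
]
Final: pos=(-36,21), heading=270, 15 segment(s) drawn
Segments drawn: 15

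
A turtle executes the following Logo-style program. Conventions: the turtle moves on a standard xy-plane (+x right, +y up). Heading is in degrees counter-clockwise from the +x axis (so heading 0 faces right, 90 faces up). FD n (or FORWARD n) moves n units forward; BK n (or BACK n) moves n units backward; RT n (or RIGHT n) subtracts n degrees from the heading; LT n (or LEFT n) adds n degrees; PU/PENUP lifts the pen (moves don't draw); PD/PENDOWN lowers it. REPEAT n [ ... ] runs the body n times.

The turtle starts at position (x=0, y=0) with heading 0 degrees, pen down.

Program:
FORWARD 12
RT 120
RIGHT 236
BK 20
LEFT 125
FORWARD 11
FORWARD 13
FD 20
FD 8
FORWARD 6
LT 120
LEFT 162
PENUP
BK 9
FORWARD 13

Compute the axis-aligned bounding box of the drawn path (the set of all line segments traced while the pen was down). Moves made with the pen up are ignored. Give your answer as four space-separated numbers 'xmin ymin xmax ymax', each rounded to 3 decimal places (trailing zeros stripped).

Answer: -44.452 -1.395 12 43.679

Derivation:
Executing turtle program step by step:
Start: pos=(0,0), heading=0, pen down
FD 12: (0,0) -> (12,0) [heading=0, draw]
RT 120: heading 0 -> 240
RT 236: heading 240 -> 4
BK 20: (12,0) -> (-7.951,-1.395) [heading=4, draw]
LT 125: heading 4 -> 129
FD 11: (-7.951,-1.395) -> (-14.874,7.153) [heading=129, draw]
FD 13: (-14.874,7.153) -> (-23.055,17.256) [heading=129, draw]
FD 20: (-23.055,17.256) -> (-35.641,32.799) [heading=129, draw]
FD 8: (-35.641,32.799) -> (-40.676,39.016) [heading=129, draw]
FD 6: (-40.676,39.016) -> (-44.452,43.679) [heading=129, draw]
LT 120: heading 129 -> 249
LT 162: heading 249 -> 51
PU: pen up
BK 9: (-44.452,43.679) -> (-50.116,36.685) [heading=51, move]
FD 13: (-50.116,36.685) -> (-41.935,46.788) [heading=51, move]
Final: pos=(-41.935,46.788), heading=51, 7 segment(s) drawn

Segment endpoints: x in {-44.452, -40.676, -35.641, -23.055, -14.874, -7.951, 0, 12}, y in {-1.395, 0, 7.153, 17.256, 32.799, 39.016, 43.679}
xmin=-44.452, ymin=-1.395, xmax=12, ymax=43.679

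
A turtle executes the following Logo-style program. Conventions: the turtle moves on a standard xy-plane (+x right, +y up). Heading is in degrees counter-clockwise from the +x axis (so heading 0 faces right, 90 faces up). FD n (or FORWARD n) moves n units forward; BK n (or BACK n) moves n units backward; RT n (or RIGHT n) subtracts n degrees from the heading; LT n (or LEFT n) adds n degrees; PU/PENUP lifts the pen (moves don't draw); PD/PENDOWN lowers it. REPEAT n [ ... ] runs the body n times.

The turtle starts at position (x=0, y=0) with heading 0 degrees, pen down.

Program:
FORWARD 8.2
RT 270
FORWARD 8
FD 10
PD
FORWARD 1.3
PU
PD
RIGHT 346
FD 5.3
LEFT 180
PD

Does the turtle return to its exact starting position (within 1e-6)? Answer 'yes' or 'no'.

Executing turtle program step by step:
Start: pos=(0,0), heading=0, pen down
FD 8.2: (0,0) -> (8.2,0) [heading=0, draw]
RT 270: heading 0 -> 90
FD 8: (8.2,0) -> (8.2,8) [heading=90, draw]
FD 10: (8.2,8) -> (8.2,18) [heading=90, draw]
PD: pen down
FD 1.3: (8.2,18) -> (8.2,19.3) [heading=90, draw]
PU: pen up
PD: pen down
RT 346: heading 90 -> 104
FD 5.3: (8.2,19.3) -> (6.918,24.443) [heading=104, draw]
LT 180: heading 104 -> 284
PD: pen down
Final: pos=(6.918,24.443), heading=284, 5 segment(s) drawn

Start position: (0, 0)
Final position: (6.918, 24.443)
Distance = 25.403; >= 1e-6 -> NOT closed

Answer: no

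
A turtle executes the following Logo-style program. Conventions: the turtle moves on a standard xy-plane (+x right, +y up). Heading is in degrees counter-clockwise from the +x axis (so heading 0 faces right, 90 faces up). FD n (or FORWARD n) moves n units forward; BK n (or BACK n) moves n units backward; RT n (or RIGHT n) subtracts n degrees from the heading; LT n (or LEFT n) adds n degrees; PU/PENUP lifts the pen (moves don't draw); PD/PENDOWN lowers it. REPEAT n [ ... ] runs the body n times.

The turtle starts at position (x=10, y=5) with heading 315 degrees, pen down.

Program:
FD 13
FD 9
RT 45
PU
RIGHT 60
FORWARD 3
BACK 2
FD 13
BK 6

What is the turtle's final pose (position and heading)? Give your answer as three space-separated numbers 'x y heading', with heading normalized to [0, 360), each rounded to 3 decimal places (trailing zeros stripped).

Executing turtle program step by step:
Start: pos=(10,5), heading=315, pen down
FD 13: (10,5) -> (19.192,-4.192) [heading=315, draw]
FD 9: (19.192,-4.192) -> (25.556,-10.556) [heading=315, draw]
RT 45: heading 315 -> 270
PU: pen up
RT 60: heading 270 -> 210
FD 3: (25.556,-10.556) -> (22.958,-12.056) [heading=210, move]
BK 2: (22.958,-12.056) -> (24.69,-11.056) [heading=210, move]
FD 13: (24.69,-11.056) -> (13.432,-17.556) [heading=210, move]
BK 6: (13.432,-17.556) -> (18.628,-14.556) [heading=210, move]
Final: pos=(18.628,-14.556), heading=210, 2 segment(s) drawn

Answer: 18.628 -14.556 210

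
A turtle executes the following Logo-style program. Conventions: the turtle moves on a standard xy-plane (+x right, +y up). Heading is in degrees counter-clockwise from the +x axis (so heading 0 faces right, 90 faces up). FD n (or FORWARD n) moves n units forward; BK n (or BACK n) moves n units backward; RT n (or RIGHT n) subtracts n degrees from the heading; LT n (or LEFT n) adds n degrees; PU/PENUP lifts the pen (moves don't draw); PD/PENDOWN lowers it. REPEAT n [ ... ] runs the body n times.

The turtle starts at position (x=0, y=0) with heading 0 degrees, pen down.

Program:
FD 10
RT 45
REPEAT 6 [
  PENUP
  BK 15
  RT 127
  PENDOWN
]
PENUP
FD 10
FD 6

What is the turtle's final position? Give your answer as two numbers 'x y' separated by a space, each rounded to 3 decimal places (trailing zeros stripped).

Executing turtle program step by step:
Start: pos=(0,0), heading=0, pen down
FD 10: (0,0) -> (10,0) [heading=0, draw]
RT 45: heading 0 -> 315
REPEAT 6 [
  -- iteration 1/6 --
  PU: pen up
  BK 15: (10,0) -> (-0.607,10.607) [heading=315, move]
  RT 127: heading 315 -> 188
  PD: pen down
  -- iteration 2/6 --
  PU: pen up
  BK 15: (-0.607,10.607) -> (14.247,12.694) [heading=188, move]
  RT 127: heading 188 -> 61
  PD: pen down
  -- iteration 3/6 --
  PU: pen up
  BK 15: (14.247,12.694) -> (6.975,-0.425) [heading=61, move]
  RT 127: heading 61 -> 294
  PD: pen down
  -- iteration 4/6 --
  PU: pen up
  BK 15: (6.975,-0.425) -> (0.874,13.278) [heading=294, move]
  RT 127: heading 294 -> 167
  PD: pen down
  -- iteration 5/6 --
  PU: pen up
  BK 15: (0.874,13.278) -> (15.49,9.904) [heading=167, move]
  RT 127: heading 167 -> 40
  PD: pen down
  -- iteration 6/6 --
  PU: pen up
  BK 15: (15.49,9.904) -> (3.999,0.262) [heading=40, move]
  RT 127: heading 40 -> 273
  PD: pen down
]
PU: pen up
FD 10: (3.999,0.262) -> (4.522,-9.724) [heading=273, move]
FD 6: (4.522,-9.724) -> (4.836,-15.716) [heading=273, move]
Final: pos=(4.836,-15.716), heading=273, 1 segment(s) drawn

Answer: 4.836 -15.716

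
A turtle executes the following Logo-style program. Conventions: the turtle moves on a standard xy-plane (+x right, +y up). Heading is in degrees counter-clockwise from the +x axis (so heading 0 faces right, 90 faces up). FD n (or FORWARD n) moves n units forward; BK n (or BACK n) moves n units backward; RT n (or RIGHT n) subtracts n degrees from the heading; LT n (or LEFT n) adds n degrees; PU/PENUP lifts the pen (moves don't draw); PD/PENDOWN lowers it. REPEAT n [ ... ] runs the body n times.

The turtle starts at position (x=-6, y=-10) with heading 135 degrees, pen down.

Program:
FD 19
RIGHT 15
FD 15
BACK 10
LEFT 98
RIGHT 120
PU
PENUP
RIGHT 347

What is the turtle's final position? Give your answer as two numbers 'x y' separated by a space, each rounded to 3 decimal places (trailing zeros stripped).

Answer: -21.935 7.765

Derivation:
Executing turtle program step by step:
Start: pos=(-6,-10), heading=135, pen down
FD 19: (-6,-10) -> (-19.435,3.435) [heading=135, draw]
RT 15: heading 135 -> 120
FD 15: (-19.435,3.435) -> (-26.935,16.425) [heading=120, draw]
BK 10: (-26.935,16.425) -> (-21.935,7.765) [heading=120, draw]
LT 98: heading 120 -> 218
RT 120: heading 218 -> 98
PU: pen up
PU: pen up
RT 347: heading 98 -> 111
Final: pos=(-21.935,7.765), heading=111, 3 segment(s) drawn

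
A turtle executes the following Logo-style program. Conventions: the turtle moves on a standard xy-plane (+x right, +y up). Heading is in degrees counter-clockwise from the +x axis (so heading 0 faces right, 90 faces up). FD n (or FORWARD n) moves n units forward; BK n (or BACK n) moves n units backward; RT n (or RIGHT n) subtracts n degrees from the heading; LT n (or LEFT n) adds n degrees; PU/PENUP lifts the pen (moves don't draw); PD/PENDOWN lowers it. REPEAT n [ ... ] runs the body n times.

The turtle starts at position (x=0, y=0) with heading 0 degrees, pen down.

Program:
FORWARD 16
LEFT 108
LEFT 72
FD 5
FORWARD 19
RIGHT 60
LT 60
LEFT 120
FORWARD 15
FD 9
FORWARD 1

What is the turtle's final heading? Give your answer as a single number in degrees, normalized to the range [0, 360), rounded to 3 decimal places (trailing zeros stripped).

Answer: 300

Derivation:
Executing turtle program step by step:
Start: pos=(0,0), heading=0, pen down
FD 16: (0,0) -> (16,0) [heading=0, draw]
LT 108: heading 0 -> 108
LT 72: heading 108 -> 180
FD 5: (16,0) -> (11,0) [heading=180, draw]
FD 19: (11,0) -> (-8,0) [heading=180, draw]
RT 60: heading 180 -> 120
LT 60: heading 120 -> 180
LT 120: heading 180 -> 300
FD 15: (-8,0) -> (-0.5,-12.99) [heading=300, draw]
FD 9: (-0.5,-12.99) -> (4,-20.785) [heading=300, draw]
FD 1: (4,-20.785) -> (4.5,-21.651) [heading=300, draw]
Final: pos=(4.5,-21.651), heading=300, 6 segment(s) drawn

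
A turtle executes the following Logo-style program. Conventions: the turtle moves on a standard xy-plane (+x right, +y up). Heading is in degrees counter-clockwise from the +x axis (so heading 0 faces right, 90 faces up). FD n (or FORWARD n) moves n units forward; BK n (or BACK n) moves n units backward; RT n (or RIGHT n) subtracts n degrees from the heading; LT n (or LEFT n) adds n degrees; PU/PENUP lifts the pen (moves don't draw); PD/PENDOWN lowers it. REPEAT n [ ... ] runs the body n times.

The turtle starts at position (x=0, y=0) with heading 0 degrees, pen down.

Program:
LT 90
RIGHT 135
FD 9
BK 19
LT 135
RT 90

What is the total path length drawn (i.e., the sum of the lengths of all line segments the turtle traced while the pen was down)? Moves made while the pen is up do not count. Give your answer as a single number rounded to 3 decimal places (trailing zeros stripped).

Executing turtle program step by step:
Start: pos=(0,0), heading=0, pen down
LT 90: heading 0 -> 90
RT 135: heading 90 -> 315
FD 9: (0,0) -> (6.364,-6.364) [heading=315, draw]
BK 19: (6.364,-6.364) -> (-7.071,7.071) [heading=315, draw]
LT 135: heading 315 -> 90
RT 90: heading 90 -> 0
Final: pos=(-7.071,7.071), heading=0, 2 segment(s) drawn

Segment lengths:
  seg 1: (0,0) -> (6.364,-6.364), length = 9
  seg 2: (6.364,-6.364) -> (-7.071,7.071), length = 19
Total = 28

Answer: 28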